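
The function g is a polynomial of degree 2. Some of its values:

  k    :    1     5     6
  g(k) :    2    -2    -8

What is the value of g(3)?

4

Write g(k) = ak² + bk + c; the 3 given values yield a linear system in the 3 coefficients.
Solving, g(k) = -k² + 5k - 2.
Then g(3) = 4.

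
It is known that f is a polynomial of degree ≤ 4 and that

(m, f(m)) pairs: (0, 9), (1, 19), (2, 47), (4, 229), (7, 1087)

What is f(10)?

Write f(m) = am^4 + bm³ + cm² + dm + e; the 5 given values yield a linear system in the 5 coefficients.
Solving, the leading coefficient vanishes, and f(m) = 3m³ + 7m + 9.
Then f(10) = 3079.

3079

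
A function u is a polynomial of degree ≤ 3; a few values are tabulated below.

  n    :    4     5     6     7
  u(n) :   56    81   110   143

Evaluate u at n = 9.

221

Write u(n) = an³ + bn² + cn + d; the 4 given values yield a linear system in the 4 coefficients.
Solving, the leading coefficient vanishes, and u(n) = 2n² + 7n - 4.
Then u(9) = 221.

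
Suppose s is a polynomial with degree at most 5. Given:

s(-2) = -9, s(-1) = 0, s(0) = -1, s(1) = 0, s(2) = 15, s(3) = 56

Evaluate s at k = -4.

First differences: 9, -1, 1, 15, 41. Second differences: -10, 2, 14, 26. Third differences: 12, 12, 12.
Level-3 differences are constant, so s has degree 3.
Fitting a degree-3 polynomial gives s(k) = 2k³ + k² - 2k - 1.
Then s(-4) = -105.

-105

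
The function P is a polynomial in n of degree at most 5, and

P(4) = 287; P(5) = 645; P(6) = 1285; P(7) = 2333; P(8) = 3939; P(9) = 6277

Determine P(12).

19783

First differences: 358, 640, 1048, 1606, 2338. Second differences: 282, 408, 558, 732. Third differences: 126, 150, 174. Fourth differences: 24, 24.
Level-4 differences are constant, so P has degree 4.
Fitting a degree-4 polynomial gives P(n) = n^4 - n³ + 5n² + 5n - 5.
Then P(12) = 19783.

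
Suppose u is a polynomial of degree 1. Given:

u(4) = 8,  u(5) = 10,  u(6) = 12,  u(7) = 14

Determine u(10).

20

Write u(m) = am + b; the 4 given values yield a linear system in the 2 coefficients.
Solving, u(m) = 2m.
Then u(10) = 20.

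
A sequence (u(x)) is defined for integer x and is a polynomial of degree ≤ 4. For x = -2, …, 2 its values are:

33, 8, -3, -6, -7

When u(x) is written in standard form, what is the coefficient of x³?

-1

First differences: -25, -11, -3, -1. Second differences: 14, 8, 2. Third differences: -6, -6.
Level-3 differences are constant, so u has degree 3.
Fitting a degree-3 polynomial gives u(x) = -x³ + 4x² - 6x - 3.
The coefficient of x³ is -1.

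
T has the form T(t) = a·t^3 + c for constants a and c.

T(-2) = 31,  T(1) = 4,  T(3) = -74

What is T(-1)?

From T(-2) = 31 and T(1) = 4: -8a + c = 31 and 1a + c = 4.
Subtracting: 9a = -27, so a = -3; then c = 31 − (-3)·(-8) = 7.
So T(t) = -3t³ + 7, and T(-1) = 10.

10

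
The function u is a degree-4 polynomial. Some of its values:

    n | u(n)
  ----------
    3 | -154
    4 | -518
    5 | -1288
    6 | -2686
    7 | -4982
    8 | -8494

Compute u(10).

-20678

Write u(n) = an^4 + bn³ + cn² + dn + e; the 6 given values yield a linear system in the 5 coefficients.
Solving, u(n) = -2n^4 - n³ + 3n² + 2n + 2.
Then u(10) = -20678.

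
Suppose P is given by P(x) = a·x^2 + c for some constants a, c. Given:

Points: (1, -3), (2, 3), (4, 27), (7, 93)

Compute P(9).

157

From P(1) = -3 and P(2) = 3: 1a + c = -3 and 4a + c = 3.
Subtracting: 3a = 6, so a = 2; then c = -3 − 2·1 = -5.
So P(x) = 2x² − 5, and P(9) = 157.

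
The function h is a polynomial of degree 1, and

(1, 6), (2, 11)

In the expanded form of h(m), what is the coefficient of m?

5

Write h(m) = am + b; the 2 given values yield a linear system in the 2 coefficients.
Solving, h(m) = 5m + 1.
The coefficient of m is 5.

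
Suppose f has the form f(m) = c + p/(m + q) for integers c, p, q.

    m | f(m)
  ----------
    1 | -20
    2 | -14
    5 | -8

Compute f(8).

(f(m) − c)(m + q) = p for each data point; the three points give a linear system in c and q, then p follows.
Solving: c = -2, q = 1, p = -36, so f(m) = -2 − 36/(m + 1).
Then f(8) = -2 − 36/9 = -6.

-6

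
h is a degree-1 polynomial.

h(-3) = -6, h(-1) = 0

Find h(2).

9

Write h(t) = at + b; the 2 given values yield a linear system in the 2 coefficients.
Solving, h(t) = 3t + 3.
Then h(2) = 9.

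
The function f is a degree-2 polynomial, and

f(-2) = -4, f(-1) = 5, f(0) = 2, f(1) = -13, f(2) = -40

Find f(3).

First differences: 9, -3, -15, -27. Second differences: -12, -12, -12.
Level-2 differences are constant, so f has degree 2.
Fitting a degree-2 polynomial gives f(x) = -6x² - 9x + 2.
Then f(3) = -79.

-79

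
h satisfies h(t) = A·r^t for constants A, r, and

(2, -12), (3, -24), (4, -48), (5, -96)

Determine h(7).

Consecutive ratio: -24/(-12) = 2, and -48/(-24) = 2, so r = 2.
Then A·2^2 = -12 gives A = -3, and h(t) = -3·2^t.
h(7) = -3·2^7 = -384.

-384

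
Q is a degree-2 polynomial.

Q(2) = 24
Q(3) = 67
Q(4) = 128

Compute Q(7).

Write Q(x) = ax² + bx + c; the 3 given values yield a linear system in the 3 coefficients.
Solving, Q(x) = 9x² - 2x - 8.
Then Q(7) = 419.

419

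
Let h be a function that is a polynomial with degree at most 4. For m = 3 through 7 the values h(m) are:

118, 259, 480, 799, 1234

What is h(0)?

Write h(m) = am^4 + bm³ + cm² + dm + e; the 5 given values yield a linear system in the 5 coefficients.
Solving, the leading coefficient vanishes, and h(m) = 3m³ + 4m² + 2m - 5.
Then h(0) = -5.

-5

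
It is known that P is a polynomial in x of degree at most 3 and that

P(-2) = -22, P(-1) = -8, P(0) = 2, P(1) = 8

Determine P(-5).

First differences: 14, 10, 6. Second differences: -4, -4.
Level-2 differences are constant, so P has degree 2.
Fitting a degree-2 polynomial gives P(x) = -2x² + 8x + 2.
Then P(-5) = -88.

-88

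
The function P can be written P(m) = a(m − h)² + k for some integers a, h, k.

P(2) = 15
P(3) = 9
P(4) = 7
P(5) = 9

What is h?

First differences -6, -2, 2; second difference 4 = 2a, so a = 2.
Expanding, the m-coefficient is −2ah = -4h; matching it to the data gives h = 4, and then k = 7.
So P(m) = 2(m − 4)² + 7.
Hence h = 4.

4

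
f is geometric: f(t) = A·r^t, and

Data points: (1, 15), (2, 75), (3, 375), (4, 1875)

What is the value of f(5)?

Consecutive ratio: 75/15 = 5, and 375/75 = 5, so r = 5.
Then A·5^1 = 15 gives A = 3, and f(t) = 3·5^t.
f(5) = 3·5^5 = 9375.

9375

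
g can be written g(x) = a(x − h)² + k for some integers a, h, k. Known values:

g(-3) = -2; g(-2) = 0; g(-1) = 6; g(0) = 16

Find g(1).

First differences 2, 6, 10; second difference 4 = 2a, so a = 2.
Expanding, the x-coefficient is −2ah = -4h; matching it to the data gives h = -3, and then k = -2.
So g(x) = 2(x + 3)² − 2.
g(1) = 2·4² − 2 = 30.

30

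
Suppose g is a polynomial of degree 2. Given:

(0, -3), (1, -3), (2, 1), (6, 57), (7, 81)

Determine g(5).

Write g(k) = ak² + bk + c; the 5 given values yield a linear system in the 3 coefficients.
Solving, g(k) = 2k² - 2k - 3.
Then g(5) = 37.

37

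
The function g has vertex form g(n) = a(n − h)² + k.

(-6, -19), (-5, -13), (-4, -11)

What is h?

First differences 6, 2; second difference -4 = 2a, so a = -2.
Expanding, the n-coefficient is −2ah = 4h; matching it to the data gives h = -4, and then k = -11.
So g(n) = -2(n + 4)² − 11.
Hence h = -4.

-4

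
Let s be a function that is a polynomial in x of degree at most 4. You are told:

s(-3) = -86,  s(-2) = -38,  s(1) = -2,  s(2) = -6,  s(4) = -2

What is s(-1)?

Write s(x) = ax^4 + bx³ + cx² + dx + e; the 5 given values yield a linear system in the 5 coefficients.
Solving, the leading coefficient vanishes, and s(x) = x³ - 5x² + 4x - 2.
Then s(-1) = -12.

-12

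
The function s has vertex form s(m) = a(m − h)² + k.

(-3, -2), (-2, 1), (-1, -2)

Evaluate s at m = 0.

First differences 3, -3; second difference -6 = 2a, so a = -3.
Expanding, the m-coefficient is −2ah = 6h; matching it to the data gives h = -2, and then k = 1.
So s(m) = -3(m + 2)² + 1.
s(0) = -3·2² + 1 = -11.

-11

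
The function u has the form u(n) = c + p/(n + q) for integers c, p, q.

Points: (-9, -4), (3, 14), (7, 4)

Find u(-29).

(u(n) − c)(n + q) = p for each data point; the three points give a linear system in c and q, then p follows.
Solving: c = -1, q = -1, p = 30, so u(n) = -1 + 30/(n − 1).
Then u(-29) = -1 + 30/(-30) = -2.

-2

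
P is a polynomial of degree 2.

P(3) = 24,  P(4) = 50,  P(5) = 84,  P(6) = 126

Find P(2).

6

First differences: 26, 34, 42. Second differences: 8, 8.
Level-2 differences are constant, so P has degree 2.
Fitting a degree-2 polynomial gives P(m) = 4m² - 2m - 6.
Then P(2) = 6.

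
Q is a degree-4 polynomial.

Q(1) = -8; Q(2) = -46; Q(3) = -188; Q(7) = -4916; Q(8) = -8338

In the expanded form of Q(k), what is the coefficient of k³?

0

Write Q(k) = ak^4 + bk³ + ck² + dk + e; the 5 given values yield a linear system in the 5 coefficients.
Solving, Q(k) = -2k^4 - 2k² - 2k - 2.
The coefficient of k³ is 0.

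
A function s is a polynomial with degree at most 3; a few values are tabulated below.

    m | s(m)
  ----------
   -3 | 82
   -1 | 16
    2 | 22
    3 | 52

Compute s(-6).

Write s(m) = am³ + bm² + cm + d; the 4 given values yield a linear system in the 4 coefficients.
Solving, the leading coefficient vanishes, and s(m) = 7m² - 5m + 4.
Then s(-6) = 286.

286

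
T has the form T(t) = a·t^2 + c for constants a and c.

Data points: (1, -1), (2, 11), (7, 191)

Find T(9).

From T(1) = -1 and T(2) = 11: 1a + c = -1 and 4a + c = 11.
Subtracting: 3a = 12, so a = 4; then c = -1 − 4·1 = -5.
So T(t) = 4t² − 5, and T(9) = 319.

319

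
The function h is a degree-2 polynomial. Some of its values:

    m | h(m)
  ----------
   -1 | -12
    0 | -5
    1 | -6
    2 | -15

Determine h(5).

First differences: 7, -1, -9. Second differences: -8, -8.
Level-2 differences are constant, so h has degree 2.
Fitting a degree-2 polynomial gives h(m) = -4m² + 3m - 5.
Then h(5) = -90.

-90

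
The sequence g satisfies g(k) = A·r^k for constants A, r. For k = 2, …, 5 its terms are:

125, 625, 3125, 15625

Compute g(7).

Consecutive ratio: 625/125 = 5, and 3125/625 = 5, so r = 5.
Then A·5^2 = 125 gives A = 5, and g(k) = 5·5^k.
g(7) = 5·5^7 = 390625.

390625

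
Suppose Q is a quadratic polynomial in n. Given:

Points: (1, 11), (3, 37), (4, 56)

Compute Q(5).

Write Q(n) = an² + bn + c; the 3 given values yield a linear system in the 3 coefficients.
Solving, Q(n) = 2n² + 5n + 4.
Then Q(5) = 79.

79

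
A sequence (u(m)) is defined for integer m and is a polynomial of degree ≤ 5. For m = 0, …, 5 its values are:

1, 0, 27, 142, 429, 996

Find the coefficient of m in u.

First differences: -1, 27, 115, 287, 567. Second differences: 28, 88, 172, 280. Third differences: 60, 84, 108. Fourth differences: 24, 24.
Level-4 differences are constant, so u has degree 4.
Fitting a degree-4 polynomial gives u(m) = m^4 + 4m³ - 5m² - m + 1.
The coefficient of m is -1.

-1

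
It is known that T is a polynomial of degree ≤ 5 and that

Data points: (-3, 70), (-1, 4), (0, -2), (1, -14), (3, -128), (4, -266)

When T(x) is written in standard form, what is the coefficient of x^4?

0

Write T(x) = ax^5 + bx^4 + cx³ + dx² + ex + p; the 6 given values yield a linear system in the 6 coefficients.
Solving, the top 2 coefficients vanish, and T(x) = -3x³ - 3x² - 6x - 2.
The coefficient of x^4 is 0.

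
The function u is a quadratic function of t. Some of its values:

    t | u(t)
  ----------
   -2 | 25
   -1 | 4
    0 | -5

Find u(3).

40

Write u(t) = at² + bt + c; the 3 given values yield a linear system in the 3 coefficients.
Solving, u(t) = 6t² - 3t - 5.
Then u(3) = 40.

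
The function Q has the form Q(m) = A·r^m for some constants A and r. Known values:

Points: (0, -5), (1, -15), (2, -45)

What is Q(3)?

Consecutive ratio: -15/(-5) = 3, and -45/(-15) = 3, so r = 3.
Then A·3^0 = -5 gives A = -5, and Q(m) = -5·3^m.
Q(3) = -5·3^3 = -135.

-135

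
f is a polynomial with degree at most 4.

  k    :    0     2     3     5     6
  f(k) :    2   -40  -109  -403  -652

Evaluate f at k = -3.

Write f(k) = ak^4 + bk³ + ck² + dk + e; the 5 given values yield a linear system in the 5 coefficients.
Solving, the leading coefficient vanishes, and f(k) = -2k³ - 6k² - k + 2.
Then f(-3) = 5.

5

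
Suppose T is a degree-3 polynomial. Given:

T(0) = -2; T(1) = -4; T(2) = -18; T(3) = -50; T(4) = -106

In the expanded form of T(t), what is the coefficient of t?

Write T(t) = at³ + bt² + ct + d; the 5 given values yield a linear system in the 4 coefficients.
Solving, T(t) = -t³ - 3t² + 2t - 2.
The coefficient of t is 2.

2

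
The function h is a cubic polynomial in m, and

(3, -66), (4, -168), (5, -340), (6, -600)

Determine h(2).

Write h(m) = am³ + bm² + cm + d; the 4 given values yield a linear system in the 4 coefficients.
Solving, h(m) = -3m³ + m² + 2m.
Then h(2) = -16.

-16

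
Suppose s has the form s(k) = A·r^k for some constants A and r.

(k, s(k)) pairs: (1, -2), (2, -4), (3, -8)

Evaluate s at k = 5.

Consecutive ratio: -4/(-2) = 2, and -8/(-4) = 2, so r = 2.
Then A·2^1 = -2 gives A = -1, and s(k) = -1·2^k.
s(5) = -1·2^5 = -32.

-32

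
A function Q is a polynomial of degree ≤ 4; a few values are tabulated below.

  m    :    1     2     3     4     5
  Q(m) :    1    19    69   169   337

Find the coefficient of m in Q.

First differences: 18, 50, 100, 168. Second differences: 32, 50, 68. Third differences: 18, 18.
Level-3 differences are constant, so Q has degree 3.
Fitting a degree-3 polynomial gives Q(m) = 3m³ - 2m² + 3m - 3.
The coefficient of m is 3.

3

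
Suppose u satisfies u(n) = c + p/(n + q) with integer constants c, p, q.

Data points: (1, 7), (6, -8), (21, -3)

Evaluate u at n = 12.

(u(n) − c)(n + q) = p for each data point; the three points give a linear system in c and q, then p follows.
Solving: c = -2, q = -3, p = -18, so u(n) = -2 − 18/(n − 3).
Then u(12) = -2 − 18/9 = -4.

-4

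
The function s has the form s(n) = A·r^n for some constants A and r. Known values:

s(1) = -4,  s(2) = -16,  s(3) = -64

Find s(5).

-1024

Consecutive ratio: -16/(-4) = 4, and -64/(-16) = 4, so r = 4.
Then A·4^1 = -4 gives A = -1, and s(n) = -1·4^n.
s(5) = -1·4^5 = -1024.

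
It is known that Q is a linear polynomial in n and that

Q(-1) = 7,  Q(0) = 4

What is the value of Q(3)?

-5

Write Q(n) = an + b; the 2 given values yield a linear system in the 2 coefficients.
Solving, Q(n) = -3n + 4.
Then Q(3) = -5.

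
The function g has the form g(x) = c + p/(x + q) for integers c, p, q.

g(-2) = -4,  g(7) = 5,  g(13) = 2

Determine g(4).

20

(g(x) − c)(x + q) = p for each data point; the three points give a linear system in c and q, then p follows.
Solving: c = 0, q = -3, p = 20, so g(x) = 20/(x − 3).
Then g(4) = 0 + 20/1 = 20.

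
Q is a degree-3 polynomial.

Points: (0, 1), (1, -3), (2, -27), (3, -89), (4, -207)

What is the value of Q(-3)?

73

First differences: -4, -24, -62, -118. Second differences: -20, -38, -56. Third differences: -18, -18.
Level-3 differences are constant, so Q has degree 3.
Fitting a degree-3 polynomial gives Q(n) = -3n³ - n² + 1.
Then Q(-3) = 73.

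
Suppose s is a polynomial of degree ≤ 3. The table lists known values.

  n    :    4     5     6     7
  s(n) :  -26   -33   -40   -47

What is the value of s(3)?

-19

Write s(n) = an³ + bn² + cn + d; the 4 given values yield a linear system in the 4 coefficients.
Solving, the top 2 coefficients vanish, and s(n) = -7n + 2.
Then s(3) = -19.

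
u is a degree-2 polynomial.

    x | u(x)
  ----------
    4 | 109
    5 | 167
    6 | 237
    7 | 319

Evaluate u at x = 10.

637

First differences: 58, 70, 82. Second differences: 12, 12.
Level-2 differences are constant, so u has degree 2.
Fitting a degree-2 polynomial gives u(x) = 6x² + 4x - 3.
Then u(10) = 637.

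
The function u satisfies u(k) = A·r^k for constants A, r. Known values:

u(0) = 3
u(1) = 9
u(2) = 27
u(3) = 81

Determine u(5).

Consecutive ratio: 9/3 = 3, and 27/9 = 3, so r = 3.
Then A·3^0 = 3 gives A = 3, and u(k) = 3·3^k.
u(5) = 3·3^5 = 729.

729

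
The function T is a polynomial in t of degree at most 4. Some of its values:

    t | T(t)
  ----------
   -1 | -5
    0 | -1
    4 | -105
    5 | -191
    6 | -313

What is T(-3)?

Write T(t) = at^4 + bt³ + ct² + dt + e; the 5 given values yield a linear system in the 5 coefficients.
Solving, the leading coefficient vanishes, and T(t) = -t³ - 3t² + 2t - 1.
Then T(-3) = -7.

-7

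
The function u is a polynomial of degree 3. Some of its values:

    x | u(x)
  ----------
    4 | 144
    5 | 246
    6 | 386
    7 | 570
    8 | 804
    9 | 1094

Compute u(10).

1446

Write u(x) = ax³ + bx² + cx + d; the 6 given values yield a linear system in the 4 coefficients.
Solving, u(x) = x³ + 4x² + 5x - 4.
Then u(10) = 1446.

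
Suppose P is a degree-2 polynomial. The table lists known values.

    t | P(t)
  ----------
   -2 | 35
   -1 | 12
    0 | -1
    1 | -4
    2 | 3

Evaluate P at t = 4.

First differences: -23, -13, -3, 7. Second differences: 10, 10, 10.
Level-2 differences are constant, so P has degree 2.
Fitting a degree-2 polynomial gives P(t) = 5t² - 8t - 1.
Then P(4) = 47.

47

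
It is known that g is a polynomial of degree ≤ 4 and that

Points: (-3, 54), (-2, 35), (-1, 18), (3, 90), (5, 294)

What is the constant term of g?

9

Write g(k) = ak^4 + bk³ + ck² + dk + e; the 5 given values yield a linear system in the 5 coefficients.
Solving, the leading coefficient vanishes, and g(k) = k³ + 7k² - 3k + 9.
The constant term is g(0) = 9.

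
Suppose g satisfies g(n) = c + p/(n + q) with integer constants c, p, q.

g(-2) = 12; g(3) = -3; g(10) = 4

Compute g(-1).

(g(n) − c)(n + q) = p for each data point; the three points give a linear system in c and q, then p follows.
Solving: c = 6, q = -1, p = -18, so g(n) = 6 − 18/(n − 1).
Then g(-1) = 6 − 18/(-2) = 15.

15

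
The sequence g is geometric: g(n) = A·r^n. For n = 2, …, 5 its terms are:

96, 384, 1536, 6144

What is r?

4

Consecutive ratio: 384/96 = 4, and 1536/384 = 4, so r = 4.
Then A·4^2 = 96 gives A = 6, and g(n) = 6·4^n.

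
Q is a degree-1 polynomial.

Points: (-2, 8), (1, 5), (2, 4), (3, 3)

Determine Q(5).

1

Write Q(x) = ax + b; the 4 given values yield a linear system in the 2 coefficients.
Solving, Q(x) = -x + 6.
Then Q(5) = 1.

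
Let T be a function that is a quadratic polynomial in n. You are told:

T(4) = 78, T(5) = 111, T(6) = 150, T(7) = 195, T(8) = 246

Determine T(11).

First differences: 33, 39, 45, 51. Second differences: 6, 6, 6.
Level-2 differences are constant, so T has degree 2.
Fitting a degree-2 polynomial gives T(n) = 3n² + 6n + 6.
Then T(11) = 435.

435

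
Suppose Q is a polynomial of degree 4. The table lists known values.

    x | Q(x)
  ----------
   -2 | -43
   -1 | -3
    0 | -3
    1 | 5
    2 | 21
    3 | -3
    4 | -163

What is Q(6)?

First differences: 40, 0, 8, 16, -24, -160. Second differences: -40, 8, 8, -40, -136. Third differences: 48, 0, -48, -96. Fourth differences: -48, -48, -48.
Level-4 differences are constant, so Q has degree 4.
Fitting a degree-4 polynomial gives Q(x) = -2x^4 + 4x³ + 6x² - 3.
Then Q(6) = -1515.

-1515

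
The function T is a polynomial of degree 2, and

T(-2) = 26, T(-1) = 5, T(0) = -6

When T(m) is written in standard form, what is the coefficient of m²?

5

Write T(m) = am² + bm + c; the 3 given values yield a linear system in the 3 coefficients.
Solving, T(m) = 5m² - 6m - 6.
The coefficient of m² is 5.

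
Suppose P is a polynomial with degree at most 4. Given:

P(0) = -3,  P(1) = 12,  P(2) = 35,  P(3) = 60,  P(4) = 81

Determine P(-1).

-4

Write P(n) = an^4 + bn³ + cn² + dn + e; the 5 given values yield a linear system in the 5 coefficients.
Solving, the leading coefficient vanishes, and P(n) = -n³ + 7n² + 9n - 3.
Then P(-1) = -4.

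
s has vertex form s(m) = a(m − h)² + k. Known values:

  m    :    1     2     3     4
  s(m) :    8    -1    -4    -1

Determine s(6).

23

First differences -9, -3, 3; second difference 6 = 2a, so a = 3.
Expanding, the m-coefficient is −2ah = -6h; matching it to the data gives h = 3, and then k = -4.
So s(m) = 3(m − 3)² − 4.
s(6) = 3·3² − 4 = 23.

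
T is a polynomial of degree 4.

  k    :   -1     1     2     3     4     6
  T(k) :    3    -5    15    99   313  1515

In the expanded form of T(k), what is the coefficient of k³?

Write T(k) = ak^4 + bk³ + ck² + dk + e; the 6 given values yield a linear system in the 5 coefficients.
Solving, T(k) = k^4 + k³ + k² - 5k - 3.
The coefficient of k³ is 1.

1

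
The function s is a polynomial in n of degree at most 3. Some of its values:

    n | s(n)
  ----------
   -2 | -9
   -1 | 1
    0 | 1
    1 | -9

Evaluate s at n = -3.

-29

First differences: 10, 0, -10. Second differences: -10, -10.
Level-2 differences are constant, so s has degree 2.
Fitting a degree-2 polynomial gives s(n) = -5n² - 5n + 1.
Then s(-3) = -29.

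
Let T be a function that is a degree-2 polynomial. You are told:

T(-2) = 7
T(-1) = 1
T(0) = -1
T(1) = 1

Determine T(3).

17

First differences: -6, -2, 2. Second differences: 4, 4.
Level-2 differences are constant, so T has degree 2.
Fitting a degree-2 polynomial gives T(t) = 2t² - 1.
Then T(3) = 17.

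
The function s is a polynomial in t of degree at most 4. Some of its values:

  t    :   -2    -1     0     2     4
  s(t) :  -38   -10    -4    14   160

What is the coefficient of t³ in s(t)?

Write s(t) = at^4 + bt³ + ct² + dt + e; the 5 given values yield a linear system in the 5 coefficients.
Solving, the leading coefficient vanishes, and s(t) = 3t³ - 2t² + t - 4.
The coefficient of t³ is 3.

3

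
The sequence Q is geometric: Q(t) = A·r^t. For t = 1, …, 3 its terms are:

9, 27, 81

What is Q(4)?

Consecutive ratio: 27/9 = 3, and 81/27 = 3, so r = 3.
Then A·3^1 = 9 gives A = 3, and Q(t) = 3·3^t.
Q(4) = 3·3^4 = 243.

243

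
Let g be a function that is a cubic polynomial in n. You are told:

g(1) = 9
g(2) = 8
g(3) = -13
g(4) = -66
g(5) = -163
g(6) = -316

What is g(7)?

First differences: -1, -21, -53, -97, -153. Second differences: -20, -32, -44, -56. Third differences: -12, -12, -12.
Level-3 differences are constant, so g has degree 3.
Fitting a degree-3 polynomial gives g(n) = -2n³ + 2n² + 7n + 2.
Then g(7) = -537.

-537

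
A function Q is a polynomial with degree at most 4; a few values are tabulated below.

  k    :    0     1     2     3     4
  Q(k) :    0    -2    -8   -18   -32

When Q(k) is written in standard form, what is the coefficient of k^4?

First differences: -2, -6, -10, -14. Second differences: -4, -4, -4.
Level-2 differences are constant, so Q has degree 2.
Fitting a degree-2 polynomial gives Q(k) = -2k².
The coefficient of k^4 is 0.

0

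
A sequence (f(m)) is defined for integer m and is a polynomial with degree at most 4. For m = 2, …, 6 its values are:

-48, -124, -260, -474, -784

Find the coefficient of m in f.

-4

Write f(m) = am^4 + bm³ + cm² + dm + e; the 5 given values yield a linear system in the 5 coefficients.
Solving, the leading coefficient vanishes, and f(m) = -3m³ - 3m² - 4m - 4.
The coefficient of m is -4.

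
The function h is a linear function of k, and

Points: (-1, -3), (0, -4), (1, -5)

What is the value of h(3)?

-7

First differences: -1, -1.
Level-1 differences are constant, so h has degree 1.
Fitting a degree-1 polynomial gives h(k) = -k - 4.
Then h(3) = -7.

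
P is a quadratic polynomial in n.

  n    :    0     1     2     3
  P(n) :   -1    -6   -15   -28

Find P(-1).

First differences: -5, -9, -13. Second differences: -4, -4.
Level-2 differences are constant, so P has degree 2.
Fitting a degree-2 polynomial gives P(n) = -2n² - 3n - 1.
Then P(-1) = 0.

0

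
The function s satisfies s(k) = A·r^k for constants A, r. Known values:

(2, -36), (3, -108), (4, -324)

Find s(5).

-972

Consecutive ratio: -108/(-36) = 3, and -324/(-108) = 3, so r = 3.
Then A·3^2 = -36 gives A = -4, and s(k) = -4·3^k.
s(5) = -4·3^5 = -972.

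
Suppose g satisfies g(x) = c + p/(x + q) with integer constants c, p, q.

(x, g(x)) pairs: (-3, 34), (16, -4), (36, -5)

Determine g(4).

(g(x) − c)(x + q) = p for each data point; the three points give a linear system in c and q, then p follows.
Solving: c = -6, q = 4, p = 40, so g(x) = -6 + 40/(x + 4).
Then g(4) = -6 + 40/8 = -1.

-1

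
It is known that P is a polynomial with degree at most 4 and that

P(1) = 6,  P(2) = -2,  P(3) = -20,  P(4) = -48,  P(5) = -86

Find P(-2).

-30

Write P(k) = ak^4 + bk³ + ck² + dk + e; the 5 given values yield a linear system in the 5 coefficients.
Solving, the top 2 coefficients vanish, and P(k) = -5k² + 7k + 4.
Then P(-2) = -30.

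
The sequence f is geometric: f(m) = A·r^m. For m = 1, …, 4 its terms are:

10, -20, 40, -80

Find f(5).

160

Consecutive ratio: -20/10 = -2, and 40/(-20) = -2, so r = -2.
Then A·(-2)^1 = 10 gives A = -5, and f(m) = -5·(-2)^m.
f(5) = -5·(-2)^5 = 160.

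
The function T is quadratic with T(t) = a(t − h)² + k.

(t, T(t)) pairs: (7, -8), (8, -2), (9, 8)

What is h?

First differences 6, 10; second difference 4 = 2a, so a = 2.
Expanding, the t-coefficient is −2ah = -4h; matching it to the data gives h = 6, and then k = -10.
So T(t) = 2(t − 6)² − 10.
Hence h = 6.

6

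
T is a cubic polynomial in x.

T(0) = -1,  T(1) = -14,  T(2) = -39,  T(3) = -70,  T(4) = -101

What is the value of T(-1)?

-6

Write T(x) = ax³ + bx² + cx + d; the 5 given values yield a linear system in the 4 coefficients.
Solving, T(x) = x³ - 9x² - 5x - 1.
Then T(-1) = -6.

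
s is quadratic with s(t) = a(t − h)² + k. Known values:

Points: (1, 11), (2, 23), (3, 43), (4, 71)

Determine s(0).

7

First differences 12, 20, 28; second difference 8 = 2a, so a = 4.
Expanding, the t-coefficient is −2ah = -8h; matching it to the data gives h = 0, and then k = 7.
So s(t) = 4(t + 0)² + 7.
s(0) = 4·0² + 7 = 7.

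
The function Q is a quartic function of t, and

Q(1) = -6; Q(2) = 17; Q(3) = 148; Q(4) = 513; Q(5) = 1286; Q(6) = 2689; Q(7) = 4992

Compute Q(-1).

Write Q(t) = at^4 + bt³ + ct² + dt + e; the 7 given values yield a linear system in the 5 coefficients.
Solving, Q(t) = 2t^4 + t³ - 2t² - 8t + 1.
Then Q(-1) = 8.

8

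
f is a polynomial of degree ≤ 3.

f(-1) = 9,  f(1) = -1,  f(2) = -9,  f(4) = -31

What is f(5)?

-45

Write f(t) = at³ + bt² + ct + d; the 4 given values yield a linear system in the 4 coefficients.
Solving, the leading coefficient vanishes, and f(t) = -t² - 5t + 5.
Then f(5) = -45.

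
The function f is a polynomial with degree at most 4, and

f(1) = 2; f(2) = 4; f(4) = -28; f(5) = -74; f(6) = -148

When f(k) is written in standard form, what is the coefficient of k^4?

0

Write f(k) = ak^4 + bk³ + ck² + dk + e; the 5 given values yield a linear system in the 5 coefficients.
Solving, the leading coefficient vanishes, and f(k) = -k³ + k² + 6k - 4.
The coefficient of k^4 is 0.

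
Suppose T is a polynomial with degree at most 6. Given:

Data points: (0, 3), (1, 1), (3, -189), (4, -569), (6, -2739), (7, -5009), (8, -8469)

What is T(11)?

Write T(k) = ak^6 + bk^5 + ck^4 + dk³ + ek² + pk + q; the 7 given values yield a linear system in the 7 coefficients.
Solving, the top 2 coefficients vanish, and T(k) = -2k^4 - 5k² + 5k + 3.
Then T(11) = -29829.

-29829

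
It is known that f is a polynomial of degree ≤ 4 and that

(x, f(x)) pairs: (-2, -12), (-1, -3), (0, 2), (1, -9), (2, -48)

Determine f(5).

-453

First differences: 9, 5, -11, -39. Second differences: -4, -16, -28. Third differences: -12, -12.
Level-3 differences are constant, so f has degree 3.
Fitting a degree-3 polynomial gives f(x) = -2x³ - 8x² - x + 2.
Then f(5) = -453.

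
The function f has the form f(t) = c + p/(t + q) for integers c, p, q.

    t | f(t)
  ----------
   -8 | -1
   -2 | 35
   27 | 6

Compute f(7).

8

(f(t) − c)(t + q) = p for each data point; the three points give a linear system in c and q, then p follows.
Solving: c = 5, q = 3, p = 30, so f(t) = 5 + 30/(t + 3).
Then f(7) = 5 + 30/10 = 8.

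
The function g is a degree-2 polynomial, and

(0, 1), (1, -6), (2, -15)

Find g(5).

-54

Write g(k) = ak² + bk + c; the 3 given values yield a linear system in the 3 coefficients.
Solving, g(k) = -k² - 6k + 1.
Then g(5) = -54.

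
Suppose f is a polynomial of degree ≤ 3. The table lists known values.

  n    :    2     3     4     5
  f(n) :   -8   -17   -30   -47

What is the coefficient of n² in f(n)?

-2

Write f(n) = an³ + bn² + cn + d; the 4 given values yield a linear system in the 4 coefficients.
Solving, the leading coefficient vanishes, and f(n) = -2n² + n - 2.
The coefficient of n² is -2.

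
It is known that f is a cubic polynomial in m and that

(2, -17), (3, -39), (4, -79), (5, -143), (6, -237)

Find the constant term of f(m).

-3

First differences: -22, -40, -64, -94. Second differences: -18, -24, -30. Third differences: -6, -6.
Level-3 differences are constant, so f has degree 3.
Fitting a degree-3 polynomial gives f(m) = -m³ - 3m - 3.
The constant term is f(0) = -3.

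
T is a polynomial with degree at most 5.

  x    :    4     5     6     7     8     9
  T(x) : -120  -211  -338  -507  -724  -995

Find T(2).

-22

First differences: -91, -127, -169, -217, -271. Second differences: -36, -42, -48, -54. Third differences: -6, -6, -6.
Level-3 differences are constant, so T has degree 3.
Fitting a degree-3 polynomial gives T(x) = -x³ - 3x² - 3x + 4.
Then T(2) = -22.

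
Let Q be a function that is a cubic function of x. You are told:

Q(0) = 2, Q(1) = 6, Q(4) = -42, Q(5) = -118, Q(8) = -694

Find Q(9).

Write Q(x) = ax³ + bx² + cx + d; the 5 given values yield a linear system in the 4 coefficients.
Solving, Q(x) = -2x³ + 5x² + x + 2.
Then Q(9) = -1042.

-1042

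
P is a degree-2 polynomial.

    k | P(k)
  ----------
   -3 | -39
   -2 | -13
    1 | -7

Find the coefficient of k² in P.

Write P(k) = ak² + bk + c; the 3 given values yield a linear system in the 3 coefficients.
Solving, P(k) = -6k² - 4k + 3.
The coefficient of k² is -6.

-6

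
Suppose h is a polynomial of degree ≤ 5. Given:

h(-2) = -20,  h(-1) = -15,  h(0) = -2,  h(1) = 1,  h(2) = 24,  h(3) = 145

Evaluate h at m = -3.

Write h(m) = am^5 + bm^4 + cm³ + dm² + em + p; the 6 given values yield a linear system in the 6 coefficients.
Solving, the leading coefficient vanishes, and h(m) = 2m^4 + m³ - 7m² + 7m - 2.
Then h(-3) = 49.

49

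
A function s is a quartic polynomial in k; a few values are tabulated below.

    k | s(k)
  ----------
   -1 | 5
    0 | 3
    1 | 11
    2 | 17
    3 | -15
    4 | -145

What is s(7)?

Write s(k) = ak^4 + bk³ + ck² + dk + e; the 6 given values yield a linear system in the 5 coefficients.
Solving, s(k) = -k^4 + 6k² + 3k + 3.
Then s(7) = -2083.

-2083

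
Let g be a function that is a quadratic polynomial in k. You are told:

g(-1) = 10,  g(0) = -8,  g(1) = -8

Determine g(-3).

Write g(k) = ak² + bk + c; the 3 given values yield a linear system in the 3 coefficients.
Solving, g(k) = 9k² - 9k - 8.
Then g(-3) = 100.

100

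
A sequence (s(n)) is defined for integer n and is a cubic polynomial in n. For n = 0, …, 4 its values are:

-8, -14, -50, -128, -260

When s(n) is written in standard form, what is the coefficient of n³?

First differences: -6, -36, -78, -132. Second differences: -30, -42, -54. Third differences: -12, -12.
Level-3 differences are constant, so s has degree 3.
Fitting a degree-3 polynomial gives s(n) = -2n³ - 9n² + 5n - 8.
The coefficient of n³ is -2.

-2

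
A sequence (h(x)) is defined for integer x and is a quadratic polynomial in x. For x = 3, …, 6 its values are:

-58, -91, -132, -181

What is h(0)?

First differences: -33, -41, -49. Second differences: -8, -8.
Level-2 differences are constant, so h has degree 2.
Fitting a degree-2 polynomial gives h(x) = -4x² - 5x - 7.
Then h(0) = -7.

-7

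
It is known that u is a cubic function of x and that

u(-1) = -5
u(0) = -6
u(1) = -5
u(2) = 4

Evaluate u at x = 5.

Write u(x) = ax³ + bx² + cx + d; the 4 given values yield a linear system in the 4 coefficients.
Solving, u(x) = x³ + x² - x - 6.
Then u(5) = 139.

139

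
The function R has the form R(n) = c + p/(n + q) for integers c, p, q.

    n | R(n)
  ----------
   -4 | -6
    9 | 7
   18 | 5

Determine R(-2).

-15

(R(n) − c)(n + q) = p for each data point; the three points give a linear system in c and q, then p follows.
Solving: c = 3, q = 0, p = 36, so R(n) = 3 + 36/(n + 0).
Then R(-2) = 3 + 36/(-2) = -15.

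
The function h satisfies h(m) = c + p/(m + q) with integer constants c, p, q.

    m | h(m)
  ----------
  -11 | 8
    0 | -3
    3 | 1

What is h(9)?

(h(m) − c)(m + q) = p for each data point; the three points give a linear system in c and q, then p follows.
Solving: c = 5, q = 3, p = -24, so h(m) = 5 − 24/(m + 3).
Then h(9) = 5 − 24/12 = 3.

3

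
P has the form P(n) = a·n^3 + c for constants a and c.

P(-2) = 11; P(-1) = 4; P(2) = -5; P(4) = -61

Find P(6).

-213

From P(-2) = 11 and P(-1) = 4: -8a + c = 11 and -1a + c = 4.
Subtracting: 7a = -7, so a = -1; then c = 11 − (-1)·(-8) = 3.
So P(n) = -1n³ + 3, and P(6) = -213.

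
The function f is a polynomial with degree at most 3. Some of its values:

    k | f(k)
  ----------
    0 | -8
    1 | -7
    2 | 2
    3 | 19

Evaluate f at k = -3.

37

First differences: 1, 9, 17. Second differences: 8, 8.
Level-2 differences are constant, so f has degree 2.
Fitting a degree-2 polynomial gives f(k) = 4k² - 3k - 8.
Then f(-3) = 37.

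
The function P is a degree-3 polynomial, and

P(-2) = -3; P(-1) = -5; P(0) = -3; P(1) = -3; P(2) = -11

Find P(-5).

First differences: -2, 2, 0, -8. Second differences: 4, -2, -8. Third differences: -6, -6.
Level-3 differences are constant, so P has degree 3.
Fitting a degree-3 polynomial gives P(k) = -k³ - k² + 2k - 3.
Then P(-5) = 87.

87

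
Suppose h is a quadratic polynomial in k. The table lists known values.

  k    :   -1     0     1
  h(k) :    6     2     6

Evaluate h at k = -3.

38

Write h(k) = ak² + bk + c; the 3 given values yield a linear system in the 3 coefficients.
Solving, h(k) = 4k² + 2.
Then h(-3) = 38.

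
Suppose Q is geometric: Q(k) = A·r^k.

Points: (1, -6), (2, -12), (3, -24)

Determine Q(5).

Consecutive ratio: -12/(-6) = 2, and -24/(-12) = 2, so r = 2.
Then A·2^1 = -6 gives A = -3, and Q(k) = -3·2^k.
Q(5) = -3·2^5 = -96.

-96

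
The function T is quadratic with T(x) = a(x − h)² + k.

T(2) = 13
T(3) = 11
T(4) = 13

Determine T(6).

First differences -2, 2; second difference 4 = 2a, so a = 2.
Expanding, the x-coefficient is −2ah = -4h; matching it to the data gives h = 3, and then k = 11.
So T(x) = 2(x − 3)² + 11.
T(6) = 2·3² + 11 = 29.

29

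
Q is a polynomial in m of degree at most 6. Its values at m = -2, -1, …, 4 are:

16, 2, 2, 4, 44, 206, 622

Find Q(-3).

104

First differences: -14, 0, 2, 40, 162, 416. Second differences: 14, 2, 38, 122, 254. Third differences: -12, 36, 84, 132. Fourth differences: 48, 48, 48.
Level-4 differences are constant, so Q has degree 4.
Fitting a degree-4 polynomial gives Q(m) = 2m^4 + 2m³ - m² - m + 2.
Then Q(-3) = 104.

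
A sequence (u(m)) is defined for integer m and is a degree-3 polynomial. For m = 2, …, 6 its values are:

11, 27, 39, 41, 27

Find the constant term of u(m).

Write u(m) = am³ + bm² + cm + d; the 5 given values yield a linear system in the 4 coefficients.
Solving, u(m) = -m³ + 7m² - 9.
The constant term is u(0) = -9.

-9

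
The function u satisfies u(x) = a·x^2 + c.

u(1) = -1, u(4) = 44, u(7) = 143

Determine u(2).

From u(1) = -1 and u(4) = 44: 1a + c = -1 and 16a + c = 44.
Subtracting: 15a = 45, so a = 3; then c = -1 − 3·1 = -4.
So u(x) = 3x² − 4, and u(2) = 8.

8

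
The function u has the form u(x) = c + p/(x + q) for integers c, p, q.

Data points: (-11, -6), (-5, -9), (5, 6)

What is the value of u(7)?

(u(x) − c)(x + q) = p for each data point; the three points give a linear system in c and q, then p follows.
Solving: c = -3, q = -1, p = 36, so u(x) = -3 + 36/(x − 1).
Then u(7) = -3 + 36/6 = 3.

3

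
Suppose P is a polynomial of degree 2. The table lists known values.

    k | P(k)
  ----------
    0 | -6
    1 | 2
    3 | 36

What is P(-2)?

Write P(k) = ak² + bk + c; the 3 given values yield a linear system in the 3 coefficients.
Solving, P(k) = 3k² + 5k - 6.
Then P(-2) = -4.

-4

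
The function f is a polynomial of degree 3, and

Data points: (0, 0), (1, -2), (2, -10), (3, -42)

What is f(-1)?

14

Write f(m) = am³ + bm² + cm + d; the 4 given values yield a linear system in the 4 coefficients.
Solving, f(m) = -3m³ + 6m² - 5m.
Then f(-1) = 14.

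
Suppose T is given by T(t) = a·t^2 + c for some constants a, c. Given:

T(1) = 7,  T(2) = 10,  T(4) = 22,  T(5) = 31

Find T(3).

15

From T(1) = 7 and T(2) = 10: 1a + c = 7 and 4a + c = 10.
Subtracting: 3a = 3, so a = 1; then c = 7 − 1·1 = 6.
So T(t) = 1t² + 6, and T(3) = 15.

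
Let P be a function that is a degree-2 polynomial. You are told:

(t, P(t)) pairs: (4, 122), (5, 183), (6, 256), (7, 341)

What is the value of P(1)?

11

First differences: 61, 73, 85. Second differences: 12, 12.
Level-2 differences are constant, so P has degree 2.
Fitting a degree-2 polynomial gives P(t) = 6t² + 7t - 2.
Then P(1) = 11.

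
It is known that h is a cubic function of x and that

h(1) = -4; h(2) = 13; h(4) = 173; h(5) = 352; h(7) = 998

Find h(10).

Write h(x) = ax³ + bx² + cx + d; the 5 given values yield a linear system in the 4 coefficients.
Solving, h(x) = 3x³ - 4x - 3.
Then h(10) = 2957.

2957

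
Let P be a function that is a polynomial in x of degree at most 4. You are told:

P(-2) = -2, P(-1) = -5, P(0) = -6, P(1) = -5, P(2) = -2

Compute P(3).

3

Write P(x) = ax^4 + bx³ + cx² + dx + e; the 5 given values yield a linear system in the 5 coefficients.
Solving, the top 2 coefficients vanish, and P(x) = x² - 6.
Then P(3) = 3.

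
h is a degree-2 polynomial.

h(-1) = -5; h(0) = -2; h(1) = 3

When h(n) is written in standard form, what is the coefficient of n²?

Write h(n) = an² + bn + c; the 3 given values yield a linear system in the 3 coefficients.
Solving, h(n) = n² + 4n - 2.
The coefficient of n² is 1.

1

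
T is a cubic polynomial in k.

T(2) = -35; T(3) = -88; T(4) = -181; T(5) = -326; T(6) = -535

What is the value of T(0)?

-1

First differences: -53, -93, -145, -209. Second differences: -40, -52, -64. Third differences: -12, -12.
Level-3 differences are constant, so T has degree 3.
Fitting a degree-3 polynomial gives T(k) = -2k³ - 2k² - 5k - 1.
Then T(0) = -1.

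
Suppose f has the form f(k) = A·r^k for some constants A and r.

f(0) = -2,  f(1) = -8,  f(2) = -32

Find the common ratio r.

Consecutive ratio: -8/(-2) = 4, and -32/(-8) = 4, so r = 4.
Then A·4^0 = -2 gives A = -2, and f(k) = -2·4^k.

4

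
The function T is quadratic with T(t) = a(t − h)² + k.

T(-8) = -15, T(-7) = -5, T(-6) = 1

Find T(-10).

First differences 10, 6; second difference -4 = 2a, so a = -2.
Expanding, the t-coefficient is −2ah = 4h; matching it to the data gives h = -5, and then k = 3.
So T(t) = -2(t + 5)² + 3.
T(-10) = -2·(-5)² + 3 = -47.

-47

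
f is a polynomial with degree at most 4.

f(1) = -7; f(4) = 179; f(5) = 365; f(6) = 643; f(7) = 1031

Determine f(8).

1547

Write f(k) = ak^4 + bk³ + ck² + dk + e; the 5 given values yield a linear system in the 5 coefficients.
Solving, the leading coefficient vanishes, and f(k) = 3k³ + k² - 6k - 5.
Then f(8) = 1547.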